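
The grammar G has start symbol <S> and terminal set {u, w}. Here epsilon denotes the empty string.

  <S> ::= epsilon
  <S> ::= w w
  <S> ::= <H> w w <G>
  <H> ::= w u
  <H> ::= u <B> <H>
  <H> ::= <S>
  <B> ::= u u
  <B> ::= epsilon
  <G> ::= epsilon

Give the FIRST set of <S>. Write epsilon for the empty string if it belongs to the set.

{epsilon, u, w}

FIRST(<B>): from <B>::=u u we get {u}; from <B>::=epsilon we get {epsilon}. So FIRST(<B>) = {epsilon, u}.
FIRST(<G>): from <G>::=epsilon we get {epsilon}. So FIRST(<G>) = {epsilon}.
FIRST(<S>): from <S>::=epsilon we get {epsilon}; from <S>::=w w we get {w}; from <S>::=<H> w w <G> we get {u, w}. So FIRST(<S>) = {epsilon, u, w}.
FIRST(<H>): from <H>::=w u we get {w}; from <H>::=u <B> <H> we get {u}; from <H>::=<S> we get {epsilon, u, w}. So FIRST(<H>) = {epsilon, u, w}.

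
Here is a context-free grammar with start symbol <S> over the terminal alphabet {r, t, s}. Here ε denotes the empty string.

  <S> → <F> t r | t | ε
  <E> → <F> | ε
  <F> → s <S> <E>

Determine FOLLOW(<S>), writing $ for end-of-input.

{$, s, t}

FIRST(<F>) = {s}
FIRST(<S>) = {ε, s, t}  (via <F> t r)
FIRST(<E>) = {ε, s}  (via <F>)
FOLLOW(<S>) includes $ since <S> is the start symbol.
FOLLOW(<S>): in <F>→s <S> <E>, <S> is followed by <E> with FIRST {ε, s}; in <F>→s <S> <E>, the suffix after <S> is nullable, so FOLLOW(<S>) ⊇ FOLLOW(<F>) = {t}. Thus FOLLOW(<S>) = {$, s, t}.
FOLLOW(<E>): in <F>→s <S> <E>, the suffix after <E> is empty, so FOLLOW(<E>) ⊇ FOLLOW(<F>) = {t}. Thus FOLLOW(<E>) = {t}.
FOLLOW(<F>): in <S>→<F> t r, <F> is followed by t r with FIRST {t}; in <E>→<F>, the suffix after <F> is empty, so FOLLOW(<F>) ⊇ FOLLOW(<E>) = {t}. Thus FOLLOW(<F>) = {t}.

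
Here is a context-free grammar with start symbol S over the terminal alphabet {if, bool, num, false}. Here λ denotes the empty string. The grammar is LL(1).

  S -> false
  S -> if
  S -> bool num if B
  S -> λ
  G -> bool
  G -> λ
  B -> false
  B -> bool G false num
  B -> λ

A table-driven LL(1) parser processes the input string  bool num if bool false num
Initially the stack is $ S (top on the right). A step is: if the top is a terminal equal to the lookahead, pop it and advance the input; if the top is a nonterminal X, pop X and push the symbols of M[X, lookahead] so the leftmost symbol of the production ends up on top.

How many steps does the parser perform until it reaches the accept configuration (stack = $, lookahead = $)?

step 1: stack=$ S  input=bool num if bool false num $  — expand S -> bool num if B
step 2: stack=$ B if num bool  input=bool num if bool false num $  — match bool
step 3: stack=$ B if num  input=num if bool false num $  — match num
step 4: stack=$ B if  input=if bool false num $  — match if
step 5: stack=$ B  input=bool false num $  — expand B -> bool G false num
step 6: stack=$ num false G bool  input=bool false num $  — match bool
step 7: stack=$ num false G  input=false num $  — expand G -> λ
step 8: stack=$ num false  input=false num $  — match false
step 9: stack=$ num  input=num $  — match num
Accept reached after 9 steps.

9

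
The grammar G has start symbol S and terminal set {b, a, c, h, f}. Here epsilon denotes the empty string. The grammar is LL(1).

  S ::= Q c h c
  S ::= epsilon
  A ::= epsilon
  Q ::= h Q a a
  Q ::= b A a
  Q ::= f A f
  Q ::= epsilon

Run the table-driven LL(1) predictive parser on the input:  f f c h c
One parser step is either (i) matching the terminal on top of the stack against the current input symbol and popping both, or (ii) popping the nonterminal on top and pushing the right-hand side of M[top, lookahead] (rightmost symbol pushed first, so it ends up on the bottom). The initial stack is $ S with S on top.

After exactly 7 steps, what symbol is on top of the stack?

step 1: stack=$ S  input=f f c h c $  — expand S ::= Q c h c
step 2: stack=$ c h c Q  input=f f c h c $  — expand Q ::= f A f
step 3: stack=$ c h c f A f  input=f f c h c $  — match f
step 4: stack=$ c h c f A  input=f c h c $  — expand A ::= epsilon
step 5: stack=$ c h c f  input=f c h c $  — match f
step 6: stack=$ c h c  input=c h c $  — match c
step 7: stack=$ c h  input=h c $  — match h
Stack after step 7: $ c (top = c).

c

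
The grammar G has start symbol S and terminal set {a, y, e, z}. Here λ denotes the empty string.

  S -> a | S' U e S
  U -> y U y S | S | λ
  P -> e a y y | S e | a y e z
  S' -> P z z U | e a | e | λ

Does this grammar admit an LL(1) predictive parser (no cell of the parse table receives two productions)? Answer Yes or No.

No

FIRST(S) = {a, e, y}
FIRST(U) = {λ, a, e, y}
FIRST(P) = {a, e, y}
FIRST(S') = {λ, a, e, y}
FOLLOW(S) = {$, a, e, y}
FOLLOW(U) = {a, e, y}
FOLLOW(P) = {z}
FOLLOW(S') = {a, e, y}
Cell M[P, a] receives both P -> S e and P -> a y e z — the grammar is not LL(1).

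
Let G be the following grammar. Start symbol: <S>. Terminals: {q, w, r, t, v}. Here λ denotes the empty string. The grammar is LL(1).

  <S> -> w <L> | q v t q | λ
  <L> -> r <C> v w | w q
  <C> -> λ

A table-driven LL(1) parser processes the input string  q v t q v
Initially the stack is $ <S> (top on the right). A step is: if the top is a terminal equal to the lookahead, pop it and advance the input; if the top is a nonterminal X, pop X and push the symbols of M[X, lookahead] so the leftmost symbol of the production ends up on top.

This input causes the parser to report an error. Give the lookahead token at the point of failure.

v

     Stack      Input        Action
  1  $ <S>      q v t q v $  expand <S> -> q v t q
  2  $ q t v q  q v t q v $  match q
  3  $ q t v    v t q v $    match v
  4  $ q t      t q v $      match t
  5  $ q        q v $        match q
  6  $          v $          error: stack empty but input remains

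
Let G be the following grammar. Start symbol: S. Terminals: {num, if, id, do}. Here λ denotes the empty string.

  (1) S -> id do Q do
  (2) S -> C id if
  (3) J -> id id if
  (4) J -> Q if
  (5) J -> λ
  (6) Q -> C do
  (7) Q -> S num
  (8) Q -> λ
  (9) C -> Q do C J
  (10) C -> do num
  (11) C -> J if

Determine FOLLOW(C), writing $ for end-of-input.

{do, id, if}

FIRST(S) = {do, id, if}  (via C id if)
FIRST(J) = {λ, do, id, if}  (via Q if)
FIRST(Q) = {λ, do, id, if}  (via C do, S num)
FIRST(C) = {do, id, if}  (via Q do C J, J if)
FOLLOW(S) includes $ since S is the start symbol.
FOLLOW(S): in Q->S num, S is followed by num with FIRST {num}. Thus FOLLOW(S) = {$, num}.
FOLLOW(Q): in S->id do Q do, Q is followed by do with FIRST {do}; in J->Q if, Q is followed by if with FIRST {if}; in C->Q do C J, Q is followed by do C J with FIRST {do}. Thus FOLLOW(Q) = {do, if}.
FOLLOW(C): in S->C id if, C is followed by id if with FIRST {id}; in Q->C do, C is followed by do with FIRST {do}; in C->Q do C J, C is followed by J with FIRST {λ, do, id, if}; in C->Q do C J, the suffix after C is nullable (adds nothing new). Thus FOLLOW(C) = {do, id, if}.
FOLLOW(J): in C->Q do C J, the suffix after J is empty, so FOLLOW(J) ⊇ FOLLOW(C) = {do, id, if}; in C->J if, J is followed by if with FIRST {if}. Thus FOLLOW(J) = {do, id, if}.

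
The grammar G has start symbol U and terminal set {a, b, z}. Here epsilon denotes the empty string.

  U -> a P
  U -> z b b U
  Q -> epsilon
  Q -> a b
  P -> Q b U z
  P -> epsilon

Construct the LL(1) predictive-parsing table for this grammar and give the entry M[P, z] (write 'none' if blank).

P -> epsilon

FIRST(U): from U->a P we get {a}; from U->z b b U we get {z}. So FIRST(U) = {a, z}.
FIRST(Q): from Q->epsilon we get {epsilon}; from Q->a b we get {a}. So FIRST(Q) = {epsilon, a}.
FIRST(P): from P->Q b U z we get {a, b}; from P->epsilon we get {epsilon}. So FIRST(P) = {epsilon, a, b}.
FOLLOW(U) includes $ since U is the start symbol.
FOLLOW(U): in U->z b b U, the suffix after U is empty (adds nothing new); in P->Q b U z, U is followed by z with FIRST {z}. Thus FOLLOW(U) = {$, z}.
FOLLOW(P): in U->a P, the suffix after P is empty, so FOLLOW(P) ⊇ FOLLOW(U) = {$, z}. Thus FOLLOW(P) = {$, z}.
For P -> Q b U z: FIRST(Q b U z) = {a, b}, so it goes in M[P, t] for t ∈ {a, b}.
For P -> epsilon: FIRST(epsilon) = {epsilon}, so it goes in M[P, t] for t ∈ {}; since epsilon ∈ FIRST, also for every t ∈ FOLLOW(P) = {$, z}.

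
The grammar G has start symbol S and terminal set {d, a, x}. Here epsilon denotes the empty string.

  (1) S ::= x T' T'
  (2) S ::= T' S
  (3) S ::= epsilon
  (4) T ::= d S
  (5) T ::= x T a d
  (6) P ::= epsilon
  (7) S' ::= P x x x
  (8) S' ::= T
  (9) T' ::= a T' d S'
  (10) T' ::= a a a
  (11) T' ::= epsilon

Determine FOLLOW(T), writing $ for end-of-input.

{$, a, d, x}

FIRST(T): from T::=d S we get {d}; from T::=x T a d we get {x}. So FIRST(T) = {d, x}.
FIRST(P): from P::=epsilon we get {epsilon}. So FIRST(P) = {epsilon}.
FIRST(T'): from T'::=a T' d S' we get {a}; from T'::=a a a we get {a}; from T'::=epsilon we get {epsilon}. So FIRST(T') = {epsilon, a}.
FIRST(S): from S::=x T' T' we get {x}; from S::=T' S we get {epsilon, a, x}; from S::=epsilon we get {epsilon}. So FIRST(S) = {epsilon, a, x}.
FIRST(S'): from S'::=P x x x we get {x}; from S'::=T we get {d, x}. So FIRST(S') = {d, x}.
FOLLOW(S) includes $ since S is the start symbol.
FOLLOW(P): in S'::=P x x x, P is followed by x x x with FIRST {x}. Thus FOLLOW(P) = {x}.
FOLLOW(S): in S::=T' S, the suffix after S is empty (adds nothing new); in T::=d S, the suffix after S is empty, so FOLLOW(S) ⊇ FOLLOW(T) = {$, a, d, x}. Thus FOLLOW(S) = {$, a, d, x}.
FOLLOW(T'): in S::=x T' T' (occurrence 1), T' is followed by T' with FIRST {epsilon, a}; in S::=x T' T' (occurrence 1), the suffix after T' is nullable, so FOLLOW(T') ⊇ FOLLOW(S) = {$, a, d, x}; in S::=x T' T' (occurrence 2), the suffix after T' is empty, so FOLLOW(T') ⊇ FOLLOW(S) = {$, a, d, x}; in S::=T' S, T' is followed by S with FIRST {epsilon, a, x}; in S::=T' S, the suffix after T' is nullable, so FOLLOW(T') ⊇ FOLLOW(S) = {$, a, d, x}; in T'::=a T' d S', T' is followed by d S' with FIRST {d}. Thus FOLLOW(T') = {$, a, d, x}.
FOLLOW(S'): in T'::=a T' d S', the suffix after S' is empty, so FOLLOW(S') ⊇ FOLLOW(T') = {$, a, d, x}. Thus FOLLOW(S') = {$, a, d, x}.
FOLLOW(T): in T::=x T a d, T is followed by a d with FIRST {a}; in S'::=T, the suffix after T is empty, so FOLLOW(T) ⊇ FOLLOW(S') = {$, a, d, x}. Thus FOLLOW(T) = {$, a, d, x}.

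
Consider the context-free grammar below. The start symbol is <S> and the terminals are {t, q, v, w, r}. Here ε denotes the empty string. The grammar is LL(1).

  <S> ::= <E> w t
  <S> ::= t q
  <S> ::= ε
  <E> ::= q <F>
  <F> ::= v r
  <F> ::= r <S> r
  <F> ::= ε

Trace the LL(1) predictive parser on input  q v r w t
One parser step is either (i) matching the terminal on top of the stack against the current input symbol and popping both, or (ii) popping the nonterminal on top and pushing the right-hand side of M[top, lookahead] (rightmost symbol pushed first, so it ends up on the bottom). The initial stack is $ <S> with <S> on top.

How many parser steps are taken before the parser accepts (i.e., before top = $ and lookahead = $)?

8

step 1: stack=$ <S>  input=q v r w t $  — expand <S> ::= <E> w t
step 2: stack=$ t w <E>  input=q v r w t $  — expand <E> ::= q <F>
step 3: stack=$ t w <F> q  input=q v r w t $  — match q
step 4: stack=$ t w <F>  input=v r w t $  — expand <F> ::= v r
step 5: stack=$ t w r v  input=v r w t $  — match v
step 6: stack=$ t w r  input=r w t $  — match r
step 7: stack=$ t w  input=w t $  — match w
step 8: stack=$ t  input=t $  — match t
Accept reached after 8 steps.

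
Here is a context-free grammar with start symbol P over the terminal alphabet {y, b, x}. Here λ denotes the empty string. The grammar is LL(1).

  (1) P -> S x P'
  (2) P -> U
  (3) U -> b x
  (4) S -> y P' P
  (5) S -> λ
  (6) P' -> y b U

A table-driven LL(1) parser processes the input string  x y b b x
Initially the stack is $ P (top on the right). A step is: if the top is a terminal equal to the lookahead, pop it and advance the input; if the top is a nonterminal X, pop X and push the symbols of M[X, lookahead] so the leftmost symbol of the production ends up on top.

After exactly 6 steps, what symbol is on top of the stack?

U

     Stack     Input        Action
  1  $ P       x y b b x $  expand P -> S x P'
  2  $ P' x S  x y b b x $  expand S -> λ
  3  $ P' x    x y b b x $  match x
  4  $ P'      y b b x $    expand P' -> y b U
  5  $ U b y   y b b x $    match y
  6  $ U b     b b x $      match b
Stack after step 6: $ U (top = U).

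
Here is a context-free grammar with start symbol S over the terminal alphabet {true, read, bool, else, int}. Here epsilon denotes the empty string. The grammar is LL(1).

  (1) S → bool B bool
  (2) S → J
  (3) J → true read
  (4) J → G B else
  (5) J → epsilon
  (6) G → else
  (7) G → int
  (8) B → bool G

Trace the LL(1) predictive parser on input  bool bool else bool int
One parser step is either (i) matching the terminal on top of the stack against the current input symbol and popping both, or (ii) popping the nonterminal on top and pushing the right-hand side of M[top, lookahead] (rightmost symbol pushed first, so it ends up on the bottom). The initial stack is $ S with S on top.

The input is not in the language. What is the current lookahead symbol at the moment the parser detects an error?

int

     Stack          Input                      Action
  1  $ S            bool bool else bool int $  expand S → bool B bool
  2  $ bool B bool  bool bool else bool int $  match bool
  3  $ bool B       bool else bool int $       expand B → bool G
  4  $ bool G bool  bool else bool int $       match bool
  5  $ bool G       else bool int $            expand G → else
  6  $ bool else    else bool int $            match else
  7  $ bool         bool int $                 match bool
  8  $              int $                      error: stack empty but input remains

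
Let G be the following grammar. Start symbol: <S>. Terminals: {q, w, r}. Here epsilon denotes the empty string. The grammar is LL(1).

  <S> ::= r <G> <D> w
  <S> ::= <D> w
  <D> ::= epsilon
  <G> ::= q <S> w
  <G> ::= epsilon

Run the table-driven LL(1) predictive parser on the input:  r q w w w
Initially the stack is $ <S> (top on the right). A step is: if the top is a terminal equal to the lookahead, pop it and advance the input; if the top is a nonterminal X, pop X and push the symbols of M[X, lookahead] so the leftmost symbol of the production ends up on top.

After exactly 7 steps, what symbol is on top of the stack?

w

step 1: stack=$ <S>  input=r q w w w $  — expand <S> ::= r <G> <D> w
step 2: stack=$ w <D> <G> r  input=r q w w w $  — match r
step 3: stack=$ w <D> <G>  input=q w w w $  — expand <G> ::= q <S> w
step 4: stack=$ w <D> w <S> q  input=q w w w $  — match q
step 5: stack=$ w <D> w <S>  input=w w w $  — expand <S> ::= <D> w
step 6: stack=$ w <D> w w <D>  input=w w w $  — expand <D> ::= epsilon
step 7: stack=$ w <D> w w  input=w w w $  — match w
Stack after step 7: $ w <D> w (top = w).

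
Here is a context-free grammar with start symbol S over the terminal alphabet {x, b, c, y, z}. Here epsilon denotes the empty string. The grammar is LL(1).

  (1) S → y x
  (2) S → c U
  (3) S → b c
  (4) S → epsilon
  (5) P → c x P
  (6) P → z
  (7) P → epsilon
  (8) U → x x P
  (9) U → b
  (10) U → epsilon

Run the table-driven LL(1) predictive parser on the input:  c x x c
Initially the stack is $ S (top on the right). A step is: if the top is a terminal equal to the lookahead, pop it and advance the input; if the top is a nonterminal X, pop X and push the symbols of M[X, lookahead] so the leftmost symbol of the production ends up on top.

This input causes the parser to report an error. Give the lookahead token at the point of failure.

step 1: stack=$ S  input=c x x c $  — expand S → c U
step 2: stack=$ U c  input=c x x c $  — match c
step 3: stack=$ U  input=x x c $  — expand U → x x P
step 4: stack=$ P x x  input=x x c $  — match x
step 5: stack=$ P x  input=x c $  — match x
step 6: stack=$ P  input=c $  — expand P → c x P
step 7: stack=$ P x c  input=c $  — match c
step 8: stack=$ P x  input=$  — error: top is terminal x but lookahead is $

$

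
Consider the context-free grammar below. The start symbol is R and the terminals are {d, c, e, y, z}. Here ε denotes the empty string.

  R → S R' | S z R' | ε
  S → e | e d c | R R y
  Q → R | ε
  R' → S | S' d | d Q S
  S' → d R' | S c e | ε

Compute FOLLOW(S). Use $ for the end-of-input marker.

{$, c, d, e, y, z}

FIRST(R): from R→S R' we get {e, y}; from R→S z R' we get {e, y}; from R→ε we get {ε}. So FIRST(R) = {ε, e, y}.
FIRST(S): from S→e we get {e}; from S→e d c we get {e}; from S→R R y we get {e, y}. So FIRST(S) = {e, y}.
FIRST(Q): from Q→R we get {ε, e, y}; from Q→ε we get {ε}. So FIRST(Q) = {ε, e, y}.
FIRST(S'): from S'→d R' we get {d}; from S'→S c e we get {e, y}; from S'→ε we get {ε}. So FIRST(S') = {ε, d, e, y}.
FIRST(R'): from R'→S we get {e, y}; from R'→S' d we get {d, e, y}; from R'→d Q S we get {d}. So FIRST(R') = {d, e, y}.
FOLLOW(R) includes $ since R is the start symbol.
FOLLOW(Q): in R'→d Q S, Q is followed by S with FIRST {e, y}. Thus FOLLOW(Q) = {e, y}.
FOLLOW(R): in S→R R y (occurrence 1), R is followed by R y with FIRST {e, y}; in S→R R y (occurrence 2), R is followed by y with FIRST {y}; in Q→R, the suffix after R is empty, so FOLLOW(R) ⊇ FOLLOW(Q) = {e, y}. Thus FOLLOW(R) = {$, e, y}.
FOLLOW(S'): in R'→S' d, S' is followed by d with FIRST {d}. Thus FOLLOW(S') = {d}.
FOLLOW(R'): in R→S R', the suffix after R' is empty, so FOLLOW(R') ⊇ FOLLOW(R) = {$, e, y}; in R→S z R', the suffix after R' is empty, so FOLLOW(R') ⊇ FOLLOW(R) = {$, e, y}; in S'→d R', the suffix after R' is empty, so FOLLOW(R') ⊇ FOLLOW(S') = {d}. Thus FOLLOW(R') = {$, d, e, y}.
FOLLOW(S): in R→S R', S is followed by R' with FIRST {d, e, y}; in R→S z R', S is followed by z R' with FIRST {z}; in R'→S, the suffix after S is empty, so FOLLOW(S) ⊇ FOLLOW(R') = {$, d, e, y}; in R'→d Q S, the suffix after S is empty, so FOLLOW(S) ⊇ FOLLOW(R') = {$, d, e, y}; in S'→S c e, S is followed by c e with FIRST {c}. Thus FOLLOW(S) = {$, c, d, e, y, z}.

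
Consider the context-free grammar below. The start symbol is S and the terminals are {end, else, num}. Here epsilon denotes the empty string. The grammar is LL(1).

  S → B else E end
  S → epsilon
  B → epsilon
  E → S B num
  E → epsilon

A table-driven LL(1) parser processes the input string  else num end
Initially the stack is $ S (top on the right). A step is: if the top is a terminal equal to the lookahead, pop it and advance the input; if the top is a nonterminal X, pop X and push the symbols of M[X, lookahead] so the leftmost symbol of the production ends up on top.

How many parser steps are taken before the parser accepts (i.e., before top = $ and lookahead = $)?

     Stack           Input           Action
  1  $ S             else num end $  expand S → B else E end
  2  $ end E else B  else num end $  expand B → epsilon
  3  $ end E else    else num end $  match else
  4  $ end E         num end $       expand E → S B num
  5  $ end num B S   num end $       expand S → epsilon
  6  $ end num B     num end $       expand B → epsilon
  7  $ end num       num end $       match num
  8  $ end           end $           match end
Accept reached after 8 steps.

8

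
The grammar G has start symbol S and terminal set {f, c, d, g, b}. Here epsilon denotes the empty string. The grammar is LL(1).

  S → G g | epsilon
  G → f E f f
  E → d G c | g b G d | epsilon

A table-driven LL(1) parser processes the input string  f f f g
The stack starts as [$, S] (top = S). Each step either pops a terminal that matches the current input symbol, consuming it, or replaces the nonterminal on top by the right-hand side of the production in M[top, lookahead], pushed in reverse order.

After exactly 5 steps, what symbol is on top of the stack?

step 1: stack=$ S  input=f f f g $  — expand S → G g
step 2: stack=$ g G  input=f f f g $  — expand G → f E f f
step 3: stack=$ g f f E f  input=f f f g $  — match f
step 4: stack=$ g f f E  input=f f g $  — expand E → epsilon
step 5: stack=$ g f f  input=f f g $  — match f
Stack after step 5: $ g f (top = f).

f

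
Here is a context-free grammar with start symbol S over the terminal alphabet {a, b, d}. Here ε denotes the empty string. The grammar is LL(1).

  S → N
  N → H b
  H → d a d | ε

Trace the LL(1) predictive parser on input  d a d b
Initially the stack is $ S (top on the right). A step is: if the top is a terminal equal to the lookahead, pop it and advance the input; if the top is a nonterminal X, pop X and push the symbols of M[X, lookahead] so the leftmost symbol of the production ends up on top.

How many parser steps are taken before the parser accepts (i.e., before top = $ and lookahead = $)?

step 1: stack=$ S  input=d a d b $  — expand S → N
step 2: stack=$ N  input=d a d b $  — expand N → H b
step 3: stack=$ b H  input=d a d b $  — expand H → d a d
step 4: stack=$ b d a d  input=d a d b $  — match d
step 5: stack=$ b d a  input=a d b $  — match a
step 6: stack=$ b d  input=d b $  — match d
step 7: stack=$ b  input=b $  — match b
Accept reached after 7 steps.

7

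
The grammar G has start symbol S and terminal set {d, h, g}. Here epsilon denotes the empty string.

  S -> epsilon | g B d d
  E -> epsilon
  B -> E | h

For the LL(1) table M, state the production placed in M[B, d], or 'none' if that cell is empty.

FIRST(S): from S->epsilon we get {epsilon}; from S->g B d d we get {g}. So FIRST(S) = {epsilon, g}.
FIRST(E): from E->epsilon we get {epsilon}. So FIRST(E) = {epsilon}.
FIRST(B): from B->E we get {epsilon}; from B->h we get {h}. So FIRST(B) = {epsilon, h}.
FOLLOW(S) includes $ since S is the start symbol.
FOLLOW(B): in S->g B d d, B is followed by d d with FIRST {d}. Thus FOLLOW(B) = {d}.
For B -> E: FIRST(E) = {epsilon}, so it goes in M[B, t] for t ∈ {}; since epsilon ∈ FIRST, also for every t ∈ FOLLOW(B) = {d}.
For B -> h: FIRST(h) = {h}, so it goes in M[B, t] for t ∈ {h}.

B -> E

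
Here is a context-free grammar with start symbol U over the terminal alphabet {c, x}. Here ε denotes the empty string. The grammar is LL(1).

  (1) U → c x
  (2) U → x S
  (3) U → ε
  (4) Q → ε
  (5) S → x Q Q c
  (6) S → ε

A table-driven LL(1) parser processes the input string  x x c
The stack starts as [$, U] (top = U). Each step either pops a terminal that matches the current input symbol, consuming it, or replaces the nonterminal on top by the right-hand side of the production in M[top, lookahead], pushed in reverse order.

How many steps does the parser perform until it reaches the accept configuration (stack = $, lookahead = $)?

7

     Stack      Input    Action
  1  $ U        x x c $  expand U → x S
  2  $ S x      x x c $  match x
  3  $ S        x c $    expand S → x Q Q c
  4  $ c Q Q x  x c $    match x
  5  $ c Q Q    c $      expand Q → ε
  6  $ c Q      c $      expand Q → ε
  7  $ c        c $      match c
Accept reached after 7 steps.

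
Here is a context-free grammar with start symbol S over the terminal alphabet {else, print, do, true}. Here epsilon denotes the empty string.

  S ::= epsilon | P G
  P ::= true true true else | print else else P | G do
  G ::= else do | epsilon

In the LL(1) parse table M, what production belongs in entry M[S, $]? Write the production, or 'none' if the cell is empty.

FIRST(G): from G::=else do we get {else}; from G::=epsilon we get {epsilon}. So FIRST(G) = {epsilon, else}.
FIRST(P): from P::=true true true else we get {true}; from P::=print else else P we get {print}; from P::=G do we get {do, else}. So FIRST(P) = {do, else, print, true}.
FIRST(S): from S::=epsilon we get {epsilon}; from S::=P G we get {do, else, print, true}. So FIRST(S) = {epsilon, do, else, print, true}.
FOLLOW(S) includes $ since S is the start symbol.
FOLLOW(S): S appears on no right-hand side. Thus FOLLOW(S) = {$}.
For S ::= epsilon: FIRST(epsilon) = {epsilon}, so it goes in M[S, t] for t ∈ {}; since epsilon ∈ FIRST, also for every t ∈ FOLLOW(S) = {$}.
For S ::= P G: FIRST(P G) = {do, else, print, true}, so it goes in M[S, t] for t ∈ {do, else, print, true}.

S ::= epsilon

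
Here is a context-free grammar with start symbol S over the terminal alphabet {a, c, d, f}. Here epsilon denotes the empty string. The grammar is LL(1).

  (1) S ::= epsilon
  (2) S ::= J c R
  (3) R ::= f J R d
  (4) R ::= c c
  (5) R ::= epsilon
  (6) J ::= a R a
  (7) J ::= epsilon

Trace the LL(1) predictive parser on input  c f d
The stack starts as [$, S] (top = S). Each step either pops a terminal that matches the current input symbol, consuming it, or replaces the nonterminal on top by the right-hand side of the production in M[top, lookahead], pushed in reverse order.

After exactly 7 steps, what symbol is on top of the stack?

d

     Stack      Input    Action
  1  $ S        c f d $  expand S ::= J c R
  2  $ R c J    c f d $  expand J ::= epsilon
  3  $ R c      c f d $  match c
  4  $ R        f d $    expand R ::= f J R d
  5  $ d R J f  f d $    match f
  6  $ d R J    d $      expand J ::= epsilon
  7  $ d R      d $      expand R ::= epsilon
Stack after step 7: $ d (top = d).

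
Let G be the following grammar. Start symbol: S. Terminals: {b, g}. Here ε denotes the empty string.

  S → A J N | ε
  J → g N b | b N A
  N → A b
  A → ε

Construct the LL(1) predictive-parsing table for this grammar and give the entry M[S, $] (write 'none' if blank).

S → ε

FIRST(J) = {b, g}
FIRST(A) = {ε}
FIRST(S) = {ε, b, g}  (via A J N)
FIRST(N) = {b}  (via A b)
FOLLOW(S) includes $ since S is the start symbol.
FOLLOW(S): S appears on no right-hand side. Thus FOLLOW(S) = {$}.
For S → A J N: FIRST(A J N) = {b, g}, so it goes in M[S, t] for t ∈ {b, g}.
For S → ε: FIRST(ε) = {ε}, so it goes in M[S, t] for t ∈ {}; since ε ∈ FIRST, also for every t ∈ FOLLOW(S) = {$}.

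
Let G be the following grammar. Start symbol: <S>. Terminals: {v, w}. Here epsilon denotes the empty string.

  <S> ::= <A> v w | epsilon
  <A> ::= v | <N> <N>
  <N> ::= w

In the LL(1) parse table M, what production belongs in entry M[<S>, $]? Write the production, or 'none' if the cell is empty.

<S> ::= epsilon

FIRST(<N>): from <N>::=w we get {w}. So FIRST(<N>) = {w}.
FIRST(<A>): from <A>::=v we get {v}; from <A>::=<N> <N> we get {w}. So FIRST(<A>) = {v, w}.
FIRST(<S>): from <S>::=<A> v w we get {v, w}; from <S>::=epsilon we get {epsilon}. So FIRST(<S>) = {epsilon, v, w}.
FOLLOW(<S>) includes $ since <S> is the start symbol.
FOLLOW(<S>): <S> appears on no right-hand side. Thus FOLLOW(<S>) = {$}.
For <S> ::= <A> v w: FIRST(<A> v w) = {v, w}, so it goes in M[<S>, t] for t ∈ {v, w}.
For <S> ::= epsilon: FIRST(epsilon) = {epsilon}, so it goes in M[<S>, t] for t ∈ {}; since epsilon ∈ FIRST, also for every t ∈ FOLLOW(<S>) = {$}.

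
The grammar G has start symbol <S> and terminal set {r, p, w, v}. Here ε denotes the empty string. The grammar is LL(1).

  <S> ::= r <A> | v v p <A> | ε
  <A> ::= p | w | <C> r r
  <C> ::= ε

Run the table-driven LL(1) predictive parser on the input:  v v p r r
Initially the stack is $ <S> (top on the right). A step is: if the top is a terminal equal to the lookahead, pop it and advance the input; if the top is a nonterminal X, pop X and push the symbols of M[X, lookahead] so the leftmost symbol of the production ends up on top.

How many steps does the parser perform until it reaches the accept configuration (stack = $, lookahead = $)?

     Stack        Input        Action
  1  $ <S>        v v p r r $  expand <S> ::= v v p <A>
  2  $ <A> p v v  v v p r r $  match v
  3  $ <A> p v    v p r r $    match v
  4  $ <A> p      p r r $      match p
  5  $ <A>        r r $        expand <A> ::= <C> r r
  6  $ r r <C>    r r $        expand <C> ::= ε
  7  $ r r        r r $        match r
  8  $ r          r $          match r
Accept reached after 8 steps.

8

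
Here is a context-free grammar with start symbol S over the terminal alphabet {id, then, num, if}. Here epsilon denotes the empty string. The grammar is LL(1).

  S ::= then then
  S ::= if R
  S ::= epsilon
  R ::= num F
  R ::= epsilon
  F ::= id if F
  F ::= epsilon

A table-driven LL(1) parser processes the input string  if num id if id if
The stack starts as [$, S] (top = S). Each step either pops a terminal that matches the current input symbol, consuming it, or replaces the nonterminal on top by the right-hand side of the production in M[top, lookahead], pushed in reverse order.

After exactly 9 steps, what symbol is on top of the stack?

     Stack      Input                 Action
  1  $ S        if num id if id if $  expand S ::= if R
  2  $ R if     if num id if id if $  match if
  3  $ R        num id if id if $     expand R ::= num F
  4  $ F num    num id if id if $     match num
  5  $ F        id if id if $         expand F ::= id if F
  6  $ F if id  id if id if $         match id
  7  $ F if     if id if $            match if
  8  $ F        id if $               expand F ::= id if F
  9  $ F if id  id if $               match id
Stack after step 9: $ F if (top = if).

if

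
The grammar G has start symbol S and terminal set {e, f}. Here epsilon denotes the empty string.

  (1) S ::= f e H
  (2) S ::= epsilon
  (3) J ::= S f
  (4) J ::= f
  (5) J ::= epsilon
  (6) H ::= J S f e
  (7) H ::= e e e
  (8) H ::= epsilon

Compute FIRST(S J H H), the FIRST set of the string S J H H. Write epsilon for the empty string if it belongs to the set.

FIRST(S) = {epsilon, f}
FIRST(J) = {epsilon, f}  (via S f)
FIRST(H) = {epsilon, e, f}  (via J S f e)
FIRST(S J H H): take FIRST of each symbol in turn, carrying on past any symbol whose FIRST contains epsilon; result {epsilon, e, f}.

{epsilon, e, f}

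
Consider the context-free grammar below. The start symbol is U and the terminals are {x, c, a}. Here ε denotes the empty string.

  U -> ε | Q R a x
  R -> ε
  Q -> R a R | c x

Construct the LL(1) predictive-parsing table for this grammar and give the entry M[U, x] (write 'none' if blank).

FIRST(R): from R->ε we get {ε}. So FIRST(R) = {ε}.
FIRST(Q): from Q->R a R we get {a}; from Q->c x we get {c}. So FIRST(Q) = {a, c}.
FIRST(U): from U->ε we get {ε}; from U->Q R a x we get {a, c}. So FIRST(U) = {ε, a, c}.
FOLLOW(U) includes $ since U is the start symbol.
FOLLOW(U): U appears on no right-hand side. Thus FOLLOW(U) = {$}.
For U -> ε: FIRST(ε) = {ε}, so it goes in M[U, t] for t ∈ {}; since ε ∈ FIRST, also for every t ∈ FOLLOW(U) = {$}.
For U -> Q R a x: FIRST(Q R a x) = {a, c}, so it goes in M[U, t] for t ∈ {a, c}.
None of these place a production in M[U, x].

none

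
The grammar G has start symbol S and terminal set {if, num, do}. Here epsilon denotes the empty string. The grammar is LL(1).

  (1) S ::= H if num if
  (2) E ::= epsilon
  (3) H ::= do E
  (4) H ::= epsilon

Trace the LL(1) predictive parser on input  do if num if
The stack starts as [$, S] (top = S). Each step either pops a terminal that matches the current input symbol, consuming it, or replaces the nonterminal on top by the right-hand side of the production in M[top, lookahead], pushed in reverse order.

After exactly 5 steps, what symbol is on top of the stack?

num

     Stack             Input           Action
  1  $ S               do if num if $  expand S ::= H if num if
  2  $ if num if H     do if num if $  expand H ::= do E
  3  $ if num if E do  do if num if $  match do
  4  $ if num if E     if num if $     expand E ::= epsilon
  5  $ if num if       if num if $     match if
Stack after step 5: $ if num (top = num).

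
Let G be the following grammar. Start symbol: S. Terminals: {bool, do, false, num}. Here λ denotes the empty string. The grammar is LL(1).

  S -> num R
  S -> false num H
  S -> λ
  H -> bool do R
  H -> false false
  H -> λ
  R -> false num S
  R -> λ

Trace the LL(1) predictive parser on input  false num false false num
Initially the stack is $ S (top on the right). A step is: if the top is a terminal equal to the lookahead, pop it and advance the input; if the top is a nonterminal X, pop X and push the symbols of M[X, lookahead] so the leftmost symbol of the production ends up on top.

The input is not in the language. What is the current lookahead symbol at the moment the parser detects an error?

num

     Stack          Input                        Action
  1  $ S            false num false false num $  expand S -> false num H
  2  $ H num false  false num false false num $  match false
  3  $ H num        num false false num $        match num
  4  $ H            false false num $            expand H -> false false
  5  $ false false  false false num $            match false
  6  $ false        false num $                  match false
  7  $              num $                        error: stack empty but input remains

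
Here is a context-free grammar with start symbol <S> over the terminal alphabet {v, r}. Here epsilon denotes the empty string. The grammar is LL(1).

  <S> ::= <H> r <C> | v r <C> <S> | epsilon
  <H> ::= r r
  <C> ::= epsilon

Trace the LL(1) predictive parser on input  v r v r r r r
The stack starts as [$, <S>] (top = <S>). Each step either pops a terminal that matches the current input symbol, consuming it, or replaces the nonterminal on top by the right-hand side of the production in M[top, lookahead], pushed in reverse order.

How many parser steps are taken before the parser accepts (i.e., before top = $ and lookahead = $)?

14

      Stack          Input            Action
   1  $ <S>          v r v r r r r $  expand <S> ::= v r <C> <S>
   2  $ <S> <C> r v  v r v r r r r $  match v
   3  $ <S> <C> r    r v r r r r $    match r
   4  $ <S> <C>      v r r r r $      expand <C> ::= epsilon
   5  $ <S>          v r r r r $      expand <S> ::= v r <C> <S>
   6  $ <S> <C> r v  v r r r r $      match v
   7  $ <S> <C> r    r r r r $        match r
   8  $ <S> <C>      r r r $          expand <C> ::= epsilon
   9  $ <S>          r r r $          expand <S> ::= <H> r <C>
  10  $ <C> r <H>    r r r $          expand <H> ::= r r
  11  $ <C> r r r    r r r $          match r
  12  $ <C> r r      r r $            match r
  13  $ <C> r        r $              match r
  14  $ <C>          $                expand <C> ::= epsilon
Accept reached after 14 steps.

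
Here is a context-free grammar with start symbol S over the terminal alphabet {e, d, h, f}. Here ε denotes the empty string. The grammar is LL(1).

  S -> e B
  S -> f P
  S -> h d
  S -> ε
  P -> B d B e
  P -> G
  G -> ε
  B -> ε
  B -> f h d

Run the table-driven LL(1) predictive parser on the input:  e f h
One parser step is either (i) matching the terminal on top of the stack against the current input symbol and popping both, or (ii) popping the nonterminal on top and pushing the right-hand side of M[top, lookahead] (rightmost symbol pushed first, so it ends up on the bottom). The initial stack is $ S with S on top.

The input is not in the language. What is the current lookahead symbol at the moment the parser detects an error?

step 1: stack=$ S  input=e f h $  — expand S -> e B
step 2: stack=$ B e  input=e f h $  — match e
step 3: stack=$ B  input=f h $  — expand B -> f h d
step 4: stack=$ d h f  input=f h $  — match f
step 5: stack=$ d h  input=h $  — match h
step 6: stack=$ d  input=$  — error: top is terminal d but lookahead is $

$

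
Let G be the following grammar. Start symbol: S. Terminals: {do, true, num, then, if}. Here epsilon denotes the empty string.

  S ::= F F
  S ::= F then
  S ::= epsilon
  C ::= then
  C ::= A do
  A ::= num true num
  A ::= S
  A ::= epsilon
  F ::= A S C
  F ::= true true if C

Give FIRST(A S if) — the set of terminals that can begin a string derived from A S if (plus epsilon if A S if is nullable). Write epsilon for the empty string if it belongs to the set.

{do, if, num, then, true}

FIRST(S): from S::=F F we get {do, num, then, true}; from S::=F then we get {do, num, then, true}; from S::=epsilon we get {epsilon}. So FIRST(S) = {epsilon, do, num, then, true}.
FIRST(A): from A::=num true num we get {num}; from A::=S we get {epsilon, do, num, then, true}; from A::=epsilon we get {epsilon}. So FIRST(A) = {epsilon, do, num, then, true}.
FIRST(C): from C::=then we get {then}; from C::=A do we get {do, num, then, true}. So FIRST(C) = {do, num, then, true}.
FIRST(F): from F::=A S C we get {do, num, then, true}; from F::=true true if C we get {true}. So FIRST(F) = {do, num, then, true}.
FIRST(A S if): take FIRST of each symbol in turn, carrying on past any symbol whose FIRST contains epsilon; result {do, if, num, then, true}.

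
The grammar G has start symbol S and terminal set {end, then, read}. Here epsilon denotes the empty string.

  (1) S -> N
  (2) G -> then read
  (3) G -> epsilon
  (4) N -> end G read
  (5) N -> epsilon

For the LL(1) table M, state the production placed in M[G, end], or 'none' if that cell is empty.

none

FIRST(G): from G->then read we get {then}; from G->epsilon we get {epsilon}. So FIRST(G) = {epsilon, then}.
FIRST(N): from N->end G read we get {end}; from N->epsilon we get {epsilon}. So FIRST(N) = {epsilon, end}.
FIRST(S): from S->N we get {epsilon, end}. So FIRST(S) = {epsilon, end}.
FOLLOW(S) includes $ since S is the start symbol.
FOLLOW(G): in N->end G read, G is followed by read with FIRST {read}. Thus FOLLOW(G) = {read}.
For G -> then read: FIRST(then read) = {then}, so it goes in M[G, t] for t ∈ {then}.
For G -> epsilon: FIRST(epsilon) = {epsilon}, so it goes in M[G, t] for t ∈ {}; since epsilon ∈ FIRST, also for every t ∈ FOLLOW(G) = {read}.
None of these place a production in M[G, end].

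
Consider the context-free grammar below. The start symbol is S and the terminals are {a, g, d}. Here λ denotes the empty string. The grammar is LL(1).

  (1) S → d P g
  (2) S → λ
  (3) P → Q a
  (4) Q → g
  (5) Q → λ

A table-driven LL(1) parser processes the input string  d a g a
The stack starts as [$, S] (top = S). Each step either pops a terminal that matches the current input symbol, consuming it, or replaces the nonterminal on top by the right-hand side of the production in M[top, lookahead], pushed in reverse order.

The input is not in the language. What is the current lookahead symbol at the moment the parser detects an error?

a

step 1: stack=$ S  input=d a g a $  — expand S → d P g
step 2: stack=$ g P d  input=d a g a $  — match d
step 3: stack=$ g P  input=a g a $  — expand P → Q a
step 4: stack=$ g a Q  input=a g a $  — expand Q → λ
step 5: stack=$ g a  input=a g a $  — match a
step 6: stack=$ g  input=g a $  — match g
step 7: stack=$  input=a $  — error: stack empty but input remains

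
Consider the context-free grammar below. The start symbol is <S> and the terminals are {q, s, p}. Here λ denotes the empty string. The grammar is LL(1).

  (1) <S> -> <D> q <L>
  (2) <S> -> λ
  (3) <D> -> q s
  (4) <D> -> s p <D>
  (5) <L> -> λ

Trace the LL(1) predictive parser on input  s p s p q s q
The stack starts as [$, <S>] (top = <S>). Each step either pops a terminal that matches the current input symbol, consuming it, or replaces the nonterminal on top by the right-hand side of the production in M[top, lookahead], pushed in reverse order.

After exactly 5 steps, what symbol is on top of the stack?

s

     Stack            Input            Action
  1  $ <S>            s p s p q s q $  expand <S> -> <D> q <L>
  2  $ <L> q <D>      s p s p q s q $  expand <D> -> s p <D>
  3  $ <L> q <D> p s  s p s p q s q $  match s
  4  $ <L> q <D> p    p s p q s q $    match p
  5  $ <L> q <D>      s p q s q $      expand <D> -> s p <D>
Stack after step 5: $ <L> q <D> p s (top = s).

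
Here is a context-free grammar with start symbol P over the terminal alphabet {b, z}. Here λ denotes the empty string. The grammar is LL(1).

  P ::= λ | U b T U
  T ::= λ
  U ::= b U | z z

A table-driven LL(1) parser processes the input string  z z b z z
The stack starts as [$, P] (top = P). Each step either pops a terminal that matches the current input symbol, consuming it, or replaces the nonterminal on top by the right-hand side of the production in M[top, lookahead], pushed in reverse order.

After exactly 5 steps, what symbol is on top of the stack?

T

step 1: stack=$ P  input=z z b z z $  — expand P ::= U b T U
step 2: stack=$ U T b U  input=z z b z z $  — expand U ::= z z
step 3: stack=$ U T b z z  input=z z b z z $  — match z
step 4: stack=$ U T b z  input=z b z z $  — match z
step 5: stack=$ U T b  input=b z z $  — match b
Stack after step 5: $ U T (top = T).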